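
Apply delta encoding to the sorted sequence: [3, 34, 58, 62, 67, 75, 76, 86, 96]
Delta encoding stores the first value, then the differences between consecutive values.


First value: 3
Deltas:
  34 - 3 = 31
  58 - 34 = 24
  62 - 58 = 4
  67 - 62 = 5
  75 - 67 = 8
  76 - 75 = 1
  86 - 76 = 10
  96 - 86 = 10


Delta encoded: [3, 31, 24, 4, 5, 8, 1, 10, 10]


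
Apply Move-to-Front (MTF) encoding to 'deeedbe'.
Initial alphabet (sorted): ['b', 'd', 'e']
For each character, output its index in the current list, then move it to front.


MTF encoding:
'd': index 1 in ['b', 'd', 'e'] -> ['d', 'b', 'e']
'e': index 2 in ['d', 'b', 'e'] -> ['e', 'd', 'b']
'e': index 0 in ['e', 'd', 'b'] -> ['e', 'd', 'b']
'e': index 0 in ['e', 'd', 'b'] -> ['e', 'd', 'b']
'd': index 1 in ['e', 'd', 'b'] -> ['d', 'e', 'b']
'b': index 2 in ['d', 'e', 'b'] -> ['b', 'd', 'e']
'e': index 2 in ['b', 'd', 'e'] -> ['e', 'b', 'd']


Output: [1, 2, 0, 0, 1, 2, 2]


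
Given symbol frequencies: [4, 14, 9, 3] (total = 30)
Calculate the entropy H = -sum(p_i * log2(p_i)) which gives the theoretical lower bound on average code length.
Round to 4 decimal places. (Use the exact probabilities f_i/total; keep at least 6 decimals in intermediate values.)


Per-symbol terms -p_i * log2(p_i) with p_i = f_i/30:
  p = 4/30 = 0.133333: log2(p) = -2.906891, -p*log2(p) = 0.387585
  p = 14/30 = 0.466667: log2(p) = -1.099536, -p*log2(p) = 0.513117
  p = 9/30 = 0.300000: log2(p) = -1.736966, -p*log2(p) = 0.521090
  p = 3/30 = 0.100000: log2(p) = -3.321928, -p*log2(p) = 0.332193
H = 0.387585 + 0.513117 + 0.521090 + 0.332193 = 1.753985

H = 1.754 bits/symbol


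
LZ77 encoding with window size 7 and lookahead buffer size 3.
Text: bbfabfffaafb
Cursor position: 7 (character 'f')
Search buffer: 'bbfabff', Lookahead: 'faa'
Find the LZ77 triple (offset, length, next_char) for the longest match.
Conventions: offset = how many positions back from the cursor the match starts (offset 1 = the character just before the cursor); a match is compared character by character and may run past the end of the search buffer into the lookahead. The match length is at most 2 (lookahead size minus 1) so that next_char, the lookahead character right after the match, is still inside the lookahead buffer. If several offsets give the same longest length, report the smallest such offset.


Try each offset into the search buffer:
  offset=1 (pos 6, char 'f'): match length 1
  offset=2 (pos 5, char 'f'): match length 1
  offset=3 (pos 4, char 'b'): match length 0
  offset=4 (pos 3, char 'a'): match length 0
  offset=5 (pos 2, char 'f'): match length 2
  offset=6 (pos 1, char 'b'): match length 0
  offset=7 (pos 0, char 'b'): match length 0
Longest match has length 2 at offset 5.
next_char = character at position 7 + 2 = 9 -> 'a'

Best match: offset=5, length=2 (matching 'fa' starting at position 2)
LZ77 triple: (5, 2, 'a')


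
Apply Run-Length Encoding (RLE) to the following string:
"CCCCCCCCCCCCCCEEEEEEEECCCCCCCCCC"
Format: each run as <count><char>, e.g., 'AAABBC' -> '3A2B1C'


Scanning runs left to right:
  i=0: run of 'C' x 14 -> '14C'
  i=14: run of 'E' x 8 -> '8E'
  i=22: run of 'C' x 10 -> '10C'

RLE = 14C8E10C


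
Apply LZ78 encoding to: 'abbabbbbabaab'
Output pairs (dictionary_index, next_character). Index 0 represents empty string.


LZ78 encoding steps:
Dictionary: {0: ''}
Step 1: w='' (idx 0), next='a' -> output (0, 'a'), add 'a' as idx 1
Step 2: w='' (idx 0), next='b' -> output (0, 'b'), add 'b' as idx 2
Step 3: w='b' (idx 2), next='a' -> output (2, 'a'), add 'ba' as idx 3
Step 4: w='b' (idx 2), next='b' -> output (2, 'b'), add 'bb' as idx 4
Step 5: w='bb' (idx 4), next='a' -> output (4, 'a'), add 'bba' as idx 5
Step 6: w='ba' (idx 3), next='a' -> output (3, 'a'), add 'baa' as idx 6
Step 7: w='b' (idx 2), end of input -> output (2, '')


Encoded: [(0, 'a'), (0, 'b'), (2, 'a'), (2, 'b'), (4, 'a'), (3, 'a'), (2, '')]


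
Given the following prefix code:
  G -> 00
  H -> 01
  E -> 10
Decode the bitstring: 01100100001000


Decoding step by step:
Bits 01 -> H
Bits 10 -> E
Bits 01 -> H
Bits 00 -> G
Bits 00 -> G
Bits 10 -> E
Bits 00 -> G


Decoded message: HEHGGEG


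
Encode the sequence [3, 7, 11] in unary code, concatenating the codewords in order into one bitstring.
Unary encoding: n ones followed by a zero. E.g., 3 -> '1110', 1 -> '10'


Encode each number as n ones followed by a terminating 0:
  3 -> 1110 (4 bits)
  7 -> 11111110 (8 bits)
  11 -> 111111111110 (12 bits)
Total length = 4 + 8 + 12 = 24 bits.

Unary([3, 7, 11]) = 111011111110111111111110 (24 bits)


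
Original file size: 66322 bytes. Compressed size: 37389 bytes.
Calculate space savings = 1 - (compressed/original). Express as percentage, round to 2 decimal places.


ratio = compressed/original = 37389/66322 = 0.56375
savings = 1 - ratio = 1 - 0.56375 = 0.43625
as a percentage: 0.43625 * 100 = 43.63%

Space savings = 1 - 37389/66322 = 43.63%


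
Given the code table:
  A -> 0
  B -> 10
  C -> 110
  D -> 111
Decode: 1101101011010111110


Decoding:
110 -> C
110 -> C
10 -> B
110 -> C
10 -> B
111 -> D
110 -> C


Result: CCBCBDC


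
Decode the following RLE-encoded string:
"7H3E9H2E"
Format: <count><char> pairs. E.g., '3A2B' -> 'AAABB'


Expanding each <count><char> pair:
  7H -> 'HHHHHHH'
  3E -> 'EEE'
  9H -> 'HHHHHHHHH'
  2E -> 'EE'

Decoded = HHHHHHHEEEHHHHHHHHHEE


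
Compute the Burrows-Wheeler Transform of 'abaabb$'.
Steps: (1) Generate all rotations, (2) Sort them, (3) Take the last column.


Rotations (sorted):
  0: $abaabb -> last char: b
  1: aabb$ab -> last char: b
  2: abaabb$ -> last char: $
  3: abb$aba -> last char: a
  4: b$abaab -> last char: b
  5: baabb$a -> last char: a
  6: bb$abaa -> last char: a


BWT = bb$abaa


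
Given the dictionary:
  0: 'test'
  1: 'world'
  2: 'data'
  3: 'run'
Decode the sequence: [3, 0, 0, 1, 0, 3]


Look up each index in the dictionary:
  3 -> 'run'
  0 -> 'test'
  0 -> 'test'
  1 -> 'world'
  0 -> 'test'
  3 -> 'run'

Decoded: "run test test world test run"


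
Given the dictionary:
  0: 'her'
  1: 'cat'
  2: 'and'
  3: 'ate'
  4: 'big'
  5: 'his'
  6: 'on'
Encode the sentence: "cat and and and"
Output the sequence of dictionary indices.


Look up each word in the dictionary:
  'cat' -> 1
  'and' -> 2
  'and' -> 2
  'and' -> 2

Encoded: [1, 2, 2, 2]


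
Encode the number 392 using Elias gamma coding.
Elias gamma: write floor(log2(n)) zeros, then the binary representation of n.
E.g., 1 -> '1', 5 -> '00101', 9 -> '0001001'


num_bits = floor(log2(392)) + 1 = 9
leading_zeros = num_bits - 1 = 8
binary(392) = 110001000

Elias gamma(392) = '00000000' + '110001000' = 00000000110001000 (17 bits)


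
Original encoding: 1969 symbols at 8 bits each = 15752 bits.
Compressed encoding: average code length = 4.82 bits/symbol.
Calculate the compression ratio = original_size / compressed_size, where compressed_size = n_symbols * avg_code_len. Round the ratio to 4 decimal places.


original_size = n_symbols * orig_bits = 1969 * 8 = 15752 bits
compressed_size = n_symbols * avg_code_len = 1969 * 4.82 = 9490.58 bits
ratio = original_size / compressed_size = 15752 / 9490.58 = 1.6598

Compression ratio = 1.6598


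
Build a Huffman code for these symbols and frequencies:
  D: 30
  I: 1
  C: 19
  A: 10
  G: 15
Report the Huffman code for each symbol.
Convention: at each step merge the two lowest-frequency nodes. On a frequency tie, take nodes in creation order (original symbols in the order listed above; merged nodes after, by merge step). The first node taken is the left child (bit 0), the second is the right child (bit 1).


Huffman tree construction:
Step 1: Merge I(1) + A(10) = 11
Step 2: Merge (I+A)(11) + G(15) = 26
Step 3: Merge C(19) + ((I+A)+G)(26) = 45
Step 4: Merge D(30) + (C+((I+A)+G))(45) = 75
Read each symbol's code off the tree from the root (left child = 0, right child = 1).

Codes:
  D: 0 (length 1)
  I: 1100 (length 4)
  C: 10 (length 2)
  A: 1101 (length 4)
  G: 111 (length 3)
Average code length: 157/75 = 2.0933 bits/symbol


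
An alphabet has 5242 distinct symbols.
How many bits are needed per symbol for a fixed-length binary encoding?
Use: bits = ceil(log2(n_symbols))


log2(5242) = 12.3559
Bracket: 2^12 = 4096 < 5242 <= 2^13 = 8192
So ceil(log2(5242)) = 13

bits = ceil(log2(5242)) = ceil(12.3559) = 13 bits


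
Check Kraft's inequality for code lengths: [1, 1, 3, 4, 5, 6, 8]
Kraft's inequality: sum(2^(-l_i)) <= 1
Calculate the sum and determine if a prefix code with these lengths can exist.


Sum = 2^(-1) + 2^(-1) + 2^(-3) + 2^(-4) + 2^(-5) + 2^(-6) + 2^(-8)
    = 0.5 + 0.5 + 0.125 + 0.0625 + 0.03125 + 0.015625 + 0.00390625
    = 317/256 = 1.23828125
Since 1.23828125 > 1, Kraft's inequality is NOT satisfied.
A prefix code with these lengths CANNOT exist.

Kraft sum = 1.23828125. Not satisfied.


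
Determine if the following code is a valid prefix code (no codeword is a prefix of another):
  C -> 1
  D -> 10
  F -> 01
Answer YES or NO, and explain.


Checking each pair (does one codeword prefix another?):
  C='1' vs D='10': prefix -- VIOLATION

NO -- this is NOT a valid prefix code. C (1) is a prefix of D (10).


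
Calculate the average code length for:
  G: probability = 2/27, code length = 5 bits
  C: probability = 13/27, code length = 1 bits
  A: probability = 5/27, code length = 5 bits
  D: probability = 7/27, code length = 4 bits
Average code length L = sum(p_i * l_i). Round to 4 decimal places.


Weighted contributions p_i * l_i:
  G: (2/27) * 5 = 10/27
  C: (13/27) * 1 = 13/27
  A: (5/27) * 5 = 25/27
  D: (7/27) * 4 = 28/27
Sum = (10 + 13 + 25 + 28)/27 = 76/27

L = 76/27 = 2.8148 bits/symbol


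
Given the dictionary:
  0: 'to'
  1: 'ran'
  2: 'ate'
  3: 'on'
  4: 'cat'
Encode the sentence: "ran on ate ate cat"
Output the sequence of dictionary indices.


Look up each word in the dictionary:
  'ran' -> 1
  'on' -> 3
  'ate' -> 2
  'ate' -> 2
  'cat' -> 4

Encoded: [1, 3, 2, 2, 4]


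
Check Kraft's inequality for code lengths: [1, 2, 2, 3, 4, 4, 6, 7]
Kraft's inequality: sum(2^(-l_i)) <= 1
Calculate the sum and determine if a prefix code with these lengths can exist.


Sum = 2^(-1) + 2^(-2) + 2^(-2) + 2^(-3) + 2^(-4) + 2^(-4) + 2^(-6) + 2^(-7)
    = 0.5 + 0.25 + 0.25 + 0.125 + 0.0625 + 0.0625 + 0.015625 + 0.0078125
    = 163/128 = 1.2734375
Since 1.2734375 > 1, Kraft's inequality is NOT satisfied.
A prefix code with these lengths CANNOT exist.

Kraft sum = 1.2734375. Not satisfied.


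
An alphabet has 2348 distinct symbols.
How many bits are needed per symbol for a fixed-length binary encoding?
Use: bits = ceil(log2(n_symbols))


log2(2348) = 11.1972
Bracket: 2^11 = 2048 < 2348 <= 2^12 = 4096
So ceil(log2(2348)) = 12

bits = ceil(log2(2348)) = ceil(11.1972) = 12 bits


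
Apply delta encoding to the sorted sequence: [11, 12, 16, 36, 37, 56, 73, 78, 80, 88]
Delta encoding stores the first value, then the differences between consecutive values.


First value: 11
Deltas:
  12 - 11 = 1
  16 - 12 = 4
  36 - 16 = 20
  37 - 36 = 1
  56 - 37 = 19
  73 - 56 = 17
  78 - 73 = 5
  80 - 78 = 2
  88 - 80 = 8


Delta encoded: [11, 1, 4, 20, 1, 19, 17, 5, 2, 8]


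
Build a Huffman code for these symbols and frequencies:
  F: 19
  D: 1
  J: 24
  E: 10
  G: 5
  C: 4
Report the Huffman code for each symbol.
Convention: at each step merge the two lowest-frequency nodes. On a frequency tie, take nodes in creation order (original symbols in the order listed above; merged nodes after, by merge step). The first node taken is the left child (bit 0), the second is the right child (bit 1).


Huffman tree construction:
Step 1: Merge D(1) + C(4) = 5
Step 2: Merge G(5) + (D+C)(5) = 10
Step 3: Merge E(10) + (G+(D+C))(10) = 20
Step 4: Merge F(19) + (E+(G+(D+C)))(20) = 39
Step 5: Merge J(24) + (F+(E+(G+(D+C))))(39) = 63
Read each symbol's code off the tree from the root (left child = 0, right child = 1).

Codes:
  F: 10 (length 2)
  D: 11110 (length 5)
  J: 0 (length 1)
  E: 110 (length 3)
  G: 1110 (length 4)
  C: 11111 (length 5)
Average code length: 137/63 = 2.1746 bits/symbol


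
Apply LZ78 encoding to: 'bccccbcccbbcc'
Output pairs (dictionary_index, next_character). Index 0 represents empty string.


LZ78 encoding steps:
Dictionary: {0: ''}
Step 1: w='' (idx 0), next='b' -> output (0, 'b'), add 'b' as idx 1
Step 2: w='' (idx 0), next='c' -> output (0, 'c'), add 'c' as idx 2
Step 3: w='c' (idx 2), next='c' -> output (2, 'c'), add 'cc' as idx 3
Step 4: w='c' (idx 2), next='b' -> output (2, 'b'), add 'cb' as idx 4
Step 5: w='cc' (idx 3), next='c' -> output (3, 'c'), add 'ccc' as idx 5
Step 6: w='b' (idx 1), next='b' -> output (1, 'b'), add 'bb' as idx 6
Step 7: w='cc' (idx 3), end of input -> output (3, '')


Encoded: [(0, 'b'), (0, 'c'), (2, 'c'), (2, 'b'), (3, 'c'), (1, 'b'), (3, '')]


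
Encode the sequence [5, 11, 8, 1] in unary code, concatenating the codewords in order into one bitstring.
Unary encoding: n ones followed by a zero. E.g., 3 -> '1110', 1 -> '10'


Encode each number as n ones followed by a terminating 0:
  5 -> 111110 (6 bits)
  11 -> 111111111110 (12 bits)
  8 -> 111111110 (9 bits)
  1 -> 10 (2 bits)
Total length = 6 + 12 + 9 + 2 = 29 bits.

Unary([5, 11, 8, 1]) = 11111011111111111011111111010 (29 bits)


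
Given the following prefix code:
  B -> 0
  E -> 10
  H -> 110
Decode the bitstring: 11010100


Decoding step by step:
Bits 110 -> H
Bits 10 -> E
Bits 10 -> E
Bits 0 -> B


Decoded message: HEEB


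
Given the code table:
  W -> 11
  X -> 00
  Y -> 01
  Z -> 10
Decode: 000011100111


Decoding:
00 -> X
00 -> X
11 -> W
10 -> Z
01 -> Y
11 -> W


Result: XXWZYW


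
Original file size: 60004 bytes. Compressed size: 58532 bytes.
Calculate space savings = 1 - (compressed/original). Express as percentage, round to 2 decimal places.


ratio = compressed/original = 58532/60004 = 0.975468
savings = 1 - ratio = 1 - 0.975468 = 0.024532
as a percentage: 0.024532 * 100 = 2.45%

Space savings = 1 - 58532/60004 = 2.45%


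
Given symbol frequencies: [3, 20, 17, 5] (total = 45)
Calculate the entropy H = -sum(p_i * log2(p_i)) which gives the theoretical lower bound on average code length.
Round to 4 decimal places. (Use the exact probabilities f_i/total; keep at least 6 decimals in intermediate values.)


Per-symbol terms -p_i * log2(p_i) with p_i = f_i/45:
  p = 3/45 = 0.066667: log2(p) = -3.906891, -p*log2(p) = 0.260459
  p = 20/45 = 0.444444: log2(p) = -1.169925, -p*log2(p) = 0.519967
  p = 17/45 = 0.377778: log2(p) = -1.404390, -p*log2(p) = 0.530547
  p = 5/45 = 0.111111: log2(p) = -3.169925, -p*log2(p) = 0.352214
H = 0.260459 + 0.519967 + 0.530547 + 0.352214 = 1.663187

H = 1.6632 bits/symbol


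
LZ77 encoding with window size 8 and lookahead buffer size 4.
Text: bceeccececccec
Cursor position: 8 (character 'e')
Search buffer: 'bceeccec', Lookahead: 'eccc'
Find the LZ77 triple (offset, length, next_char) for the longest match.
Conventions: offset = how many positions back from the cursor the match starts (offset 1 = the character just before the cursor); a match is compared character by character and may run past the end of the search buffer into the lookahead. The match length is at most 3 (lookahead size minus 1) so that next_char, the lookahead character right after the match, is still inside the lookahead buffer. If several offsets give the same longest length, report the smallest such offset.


Try each offset into the search buffer:
  offset=1 (pos 7, char 'c'): match length 0
  offset=2 (pos 6, char 'e'): match length 2
  offset=3 (pos 5, char 'c'): match length 0
  offset=4 (pos 4, char 'c'): match length 0
  offset=5 (pos 3, char 'e'): match length 3
  offset=6 (pos 2, char 'e'): match length 1
  offset=7 (pos 1, char 'c'): match length 0
  offset=8 (pos 0, char 'b'): match length 0
Longest match has length 3 at offset 5.
next_char = character at position 8 + 3 = 11 -> 'c'

Best match: offset=5, length=3 (matching 'ecc' starting at position 3)
LZ77 triple: (5, 3, 'c')


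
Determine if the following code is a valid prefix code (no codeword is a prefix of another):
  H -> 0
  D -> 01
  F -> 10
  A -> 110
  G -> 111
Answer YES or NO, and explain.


Checking each pair (does one codeword prefix another?):
  H='0' vs D='01': prefix -- VIOLATION

NO -- this is NOT a valid prefix code. H (0) is a prefix of D (01).


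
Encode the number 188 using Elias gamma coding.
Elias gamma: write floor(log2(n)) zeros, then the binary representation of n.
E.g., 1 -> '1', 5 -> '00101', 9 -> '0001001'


num_bits = floor(log2(188)) + 1 = 8
leading_zeros = num_bits - 1 = 7
binary(188) = 10111100

Elias gamma(188) = '0000000' + '10111100' = 000000010111100 (15 bits)


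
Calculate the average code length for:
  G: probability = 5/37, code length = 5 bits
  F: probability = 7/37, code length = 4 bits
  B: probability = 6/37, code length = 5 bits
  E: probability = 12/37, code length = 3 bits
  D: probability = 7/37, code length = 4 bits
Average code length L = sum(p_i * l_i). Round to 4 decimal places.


Weighted contributions p_i * l_i:
  G: (5/37) * 5 = 25/37
  F: (7/37) * 4 = 28/37
  B: (6/37) * 5 = 30/37
  E: (12/37) * 3 = 36/37
  D: (7/37) * 4 = 28/37
Sum = (25 + 28 + 30 + 36 + 28)/37 = 147/37

L = 147/37 = 3.9730 bits/symbol


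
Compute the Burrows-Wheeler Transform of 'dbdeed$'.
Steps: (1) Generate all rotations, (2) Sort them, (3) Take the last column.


Rotations (sorted):
  0: $dbdeed -> last char: d
  1: bdeed$d -> last char: d
  2: d$dbdee -> last char: e
  3: dbdeed$ -> last char: $
  4: deed$db -> last char: b
  5: ed$dbde -> last char: e
  6: eed$dbd -> last char: d


BWT = dde$bed


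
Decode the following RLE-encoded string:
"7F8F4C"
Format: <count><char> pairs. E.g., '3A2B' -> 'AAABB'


Expanding each <count><char> pair:
  7F -> 'FFFFFFF'
  8F -> 'FFFFFFFF'
  4C -> 'CCCC'

Decoded = FFFFFFFFFFFFFFFCCCC


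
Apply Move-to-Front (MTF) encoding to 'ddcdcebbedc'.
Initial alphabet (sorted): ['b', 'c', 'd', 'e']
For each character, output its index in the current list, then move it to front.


MTF encoding:
'd': index 2 in ['b', 'c', 'd', 'e'] -> ['d', 'b', 'c', 'e']
'd': index 0 in ['d', 'b', 'c', 'e'] -> ['d', 'b', 'c', 'e']
'c': index 2 in ['d', 'b', 'c', 'e'] -> ['c', 'd', 'b', 'e']
'd': index 1 in ['c', 'd', 'b', 'e'] -> ['d', 'c', 'b', 'e']
'c': index 1 in ['d', 'c', 'b', 'e'] -> ['c', 'd', 'b', 'e']
'e': index 3 in ['c', 'd', 'b', 'e'] -> ['e', 'c', 'd', 'b']
'b': index 3 in ['e', 'c', 'd', 'b'] -> ['b', 'e', 'c', 'd']
'b': index 0 in ['b', 'e', 'c', 'd'] -> ['b', 'e', 'c', 'd']
'e': index 1 in ['b', 'e', 'c', 'd'] -> ['e', 'b', 'c', 'd']
'd': index 3 in ['e', 'b', 'c', 'd'] -> ['d', 'e', 'b', 'c']
'c': index 3 in ['d', 'e', 'b', 'c'] -> ['c', 'd', 'e', 'b']


Output: [2, 0, 2, 1, 1, 3, 3, 0, 1, 3, 3]


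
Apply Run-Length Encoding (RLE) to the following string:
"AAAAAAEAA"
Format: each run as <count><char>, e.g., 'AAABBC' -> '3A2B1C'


Scanning runs left to right:
  i=0: run of 'A' x 6 -> '6A'
  i=6: run of 'E' x 1 -> '1E'
  i=7: run of 'A' x 2 -> '2A'

RLE = 6A1E2A


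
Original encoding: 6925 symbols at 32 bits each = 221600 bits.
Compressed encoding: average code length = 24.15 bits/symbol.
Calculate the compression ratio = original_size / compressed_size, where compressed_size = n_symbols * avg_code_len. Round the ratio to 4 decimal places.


original_size = n_symbols * orig_bits = 6925 * 32 = 221600 bits
compressed_size = n_symbols * avg_code_len = 6925 * 24.15 = 167238.75 bits
ratio = original_size / compressed_size = 221600 / 167238.75 = 1.3251

Compression ratio = 1.3251


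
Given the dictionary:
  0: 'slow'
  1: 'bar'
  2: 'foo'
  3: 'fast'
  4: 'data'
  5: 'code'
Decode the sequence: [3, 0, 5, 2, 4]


Look up each index in the dictionary:
  3 -> 'fast'
  0 -> 'slow'
  5 -> 'code'
  2 -> 'foo'
  4 -> 'data'

Decoded: "fast slow code foo data"


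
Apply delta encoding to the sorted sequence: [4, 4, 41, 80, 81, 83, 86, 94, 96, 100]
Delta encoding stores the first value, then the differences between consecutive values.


First value: 4
Deltas:
  4 - 4 = 0
  41 - 4 = 37
  80 - 41 = 39
  81 - 80 = 1
  83 - 81 = 2
  86 - 83 = 3
  94 - 86 = 8
  96 - 94 = 2
  100 - 96 = 4


Delta encoded: [4, 0, 37, 39, 1, 2, 3, 8, 2, 4]


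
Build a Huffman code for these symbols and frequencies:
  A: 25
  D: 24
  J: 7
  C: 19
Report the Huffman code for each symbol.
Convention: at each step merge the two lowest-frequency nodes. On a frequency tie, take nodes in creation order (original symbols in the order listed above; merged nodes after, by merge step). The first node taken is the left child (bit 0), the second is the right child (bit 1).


Huffman tree construction:
Step 1: Merge J(7) + C(19) = 26
Step 2: Merge D(24) + A(25) = 49
Step 3: Merge (J+C)(26) + (D+A)(49) = 75
Read each symbol's code off the tree from the root (left child = 0, right child = 1).

Codes:
  A: 11 (length 2)
  D: 10 (length 2)
  J: 00 (length 2)
  C: 01 (length 2)
Average code length: 150/75 = 2.0000 bits/symbol


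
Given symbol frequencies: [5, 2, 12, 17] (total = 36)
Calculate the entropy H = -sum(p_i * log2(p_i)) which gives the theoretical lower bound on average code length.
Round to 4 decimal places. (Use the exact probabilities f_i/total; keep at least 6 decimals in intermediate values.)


Per-symbol terms -p_i * log2(p_i) with p_i = f_i/36:
  p = 5/36 = 0.138889: log2(p) = -2.847997, -p*log2(p) = 0.395555
  p = 2/36 = 0.055556: log2(p) = -4.169925, -p*log2(p) = 0.231663
  p = 12/36 = 0.333333: log2(p) = -1.584963, -p*log2(p) = 0.528321
  p = 17/36 = 0.472222: log2(p) = -1.082462, -p*log2(p) = 0.511163
H = 0.395555 + 0.231663 + 0.528321 + 0.511163 = 1.666702

H = 1.6667 bits/symbol


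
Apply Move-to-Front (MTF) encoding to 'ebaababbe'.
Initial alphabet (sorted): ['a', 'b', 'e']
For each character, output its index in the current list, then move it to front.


MTF encoding:
'e': index 2 in ['a', 'b', 'e'] -> ['e', 'a', 'b']
'b': index 2 in ['e', 'a', 'b'] -> ['b', 'e', 'a']
'a': index 2 in ['b', 'e', 'a'] -> ['a', 'b', 'e']
'a': index 0 in ['a', 'b', 'e'] -> ['a', 'b', 'e']
'b': index 1 in ['a', 'b', 'e'] -> ['b', 'a', 'e']
'a': index 1 in ['b', 'a', 'e'] -> ['a', 'b', 'e']
'b': index 1 in ['a', 'b', 'e'] -> ['b', 'a', 'e']
'b': index 0 in ['b', 'a', 'e'] -> ['b', 'a', 'e']
'e': index 2 in ['b', 'a', 'e'] -> ['e', 'b', 'a']


Output: [2, 2, 2, 0, 1, 1, 1, 0, 2]


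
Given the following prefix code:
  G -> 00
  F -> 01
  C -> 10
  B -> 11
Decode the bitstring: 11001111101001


Decoding step by step:
Bits 11 -> B
Bits 00 -> G
Bits 11 -> B
Bits 11 -> B
Bits 10 -> C
Bits 10 -> C
Bits 01 -> F


Decoded message: BGBBCCF


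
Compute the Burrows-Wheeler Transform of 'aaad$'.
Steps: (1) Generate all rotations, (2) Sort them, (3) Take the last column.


Rotations (sorted):
  0: $aaad -> last char: d
  1: aaad$ -> last char: $
  2: aad$a -> last char: a
  3: ad$aa -> last char: a
  4: d$aaa -> last char: a


BWT = d$aaa


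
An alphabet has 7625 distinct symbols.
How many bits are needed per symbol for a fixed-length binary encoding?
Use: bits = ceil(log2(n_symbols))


log2(7625) = 12.8965
Bracket: 2^12 = 4096 < 7625 <= 2^13 = 8192
So ceil(log2(7625)) = 13

bits = ceil(log2(7625)) = ceil(12.8965) = 13 bits


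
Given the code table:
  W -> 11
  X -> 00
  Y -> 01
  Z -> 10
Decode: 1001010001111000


Decoding:
10 -> Z
01 -> Y
01 -> Y
00 -> X
01 -> Y
11 -> W
10 -> Z
00 -> X


Result: ZYYXYWZX


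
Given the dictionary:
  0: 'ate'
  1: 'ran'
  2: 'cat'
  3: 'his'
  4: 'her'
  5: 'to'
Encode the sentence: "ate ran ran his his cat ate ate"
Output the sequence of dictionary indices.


Look up each word in the dictionary:
  'ate' -> 0
  'ran' -> 1
  'ran' -> 1
  'his' -> 3
  'his' -> 3
  'cat' -> 2
  'ate' -> 0
  'ate' -> 0

Encoded: [0, 1, 1, 3, 3, 2, 0, 0]


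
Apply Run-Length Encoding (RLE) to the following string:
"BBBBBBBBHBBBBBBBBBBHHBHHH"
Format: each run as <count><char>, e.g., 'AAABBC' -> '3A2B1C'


Scanning runs left to right:
  i=0: run of 'B' x 8 -> '8B'
  i=8: run of 'H' x 1 -> '1H'
  i=9: run of 'B' x 10 -> '10B'
  i=19: run of 'H' x 2 -> '2H'
  i=21: run of 'B' x 1 -> '1B'
  i=22: run of 'H' x 3 -> '3H'

RLE = 8B1H10B2H1B3H


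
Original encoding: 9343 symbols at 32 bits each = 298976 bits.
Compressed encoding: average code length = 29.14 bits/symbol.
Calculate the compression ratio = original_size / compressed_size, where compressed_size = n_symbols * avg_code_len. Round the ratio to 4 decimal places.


original_size = n_symbols * orig_bits = 9343 * 32 = 298976 bits
compressed_size = n_symbols * avg_code_len = 9343 * 29.14 = 272255.02 bits
ratio = original_size / compressed_size = 298976 / 272255.02 = 1.0981

Compression ratio = 1.0981


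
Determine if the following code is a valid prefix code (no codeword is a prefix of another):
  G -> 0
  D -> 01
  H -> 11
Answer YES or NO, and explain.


Checking each pair (does one codeword prefix another?):
  G='0' vs D='01': prefix -- VIOLATION

NO -- this is NOT a valid prefix code. G (0) is a prefix of D (01).


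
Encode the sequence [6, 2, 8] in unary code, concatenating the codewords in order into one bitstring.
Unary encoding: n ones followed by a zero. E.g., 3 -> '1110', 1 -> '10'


Encode each number as n ones followed by a terminating 0:
  6 -> 1111110 (7 bits)
  2 -> 110 (3 bits)
  8 -> 111111110 (9 bits)
Total length = 7 + 3 + 9 = 19 bits.

Unary([6, 2, 8]) = 1111110110111111110 (19 bits)


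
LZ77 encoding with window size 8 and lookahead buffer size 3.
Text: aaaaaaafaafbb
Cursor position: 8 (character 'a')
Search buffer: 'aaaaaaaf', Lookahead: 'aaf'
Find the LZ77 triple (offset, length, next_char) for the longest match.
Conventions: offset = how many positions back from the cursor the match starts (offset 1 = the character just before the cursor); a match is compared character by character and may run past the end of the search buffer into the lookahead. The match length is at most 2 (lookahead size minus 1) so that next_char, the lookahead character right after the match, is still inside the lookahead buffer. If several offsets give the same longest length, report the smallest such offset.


Try each offset into the search buffer:
  offset=1 (pos 7, char 'f'): match length 0
  offset=2 (pos 6, char 'a'): match length 1
  offset=3 (pos 5, char 'a'): match length 2
  offset=4 (pos 4, char 'a'): match length 2
  offset=5 (pos 3, char 'a'): match length 2
  offset=6 (pos 2, char 'a'): match length 2
  offset=7 (pos 1, char 'a'): match length 2
  offset=8 (pos 0, char 'a'): match length 2
Longest match has length 2, found at offsets 3, 4, 5, 6, 7, 8; take the smallest, offset 3.
next_char = character at position 8 + 2 = 10 -> 'f'

Best match: offset=3, length=2 (matching 'aa' starting at position 5)
LZ77 triple: (3, 2, 'f')


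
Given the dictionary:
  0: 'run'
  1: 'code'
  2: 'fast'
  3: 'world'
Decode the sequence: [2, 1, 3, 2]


Look up each index in the dictionary:
  2 -> 'fast'
  1 -> 'code'
  3 -> 'world'
  2 -> 'fast'

Decoded: "fast code world fast"


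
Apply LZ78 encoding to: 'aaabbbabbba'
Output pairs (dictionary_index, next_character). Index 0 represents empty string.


LZ78 encoding steps:
Dictionary: {0: ''}
Step 1: w='' (idx 0), next='a' -> output (0, 'a'), add 'a' as idx 1
Step 2: w='a' (idx 1), next='a' -> output (1, 'a'), add 'aa' as idx 2
Step 3: w='' (idx 0), next='b' -> output (0, 'b'), add 'b' as idx 3
Step 4: w='b' (idx 3), next='b' -> output (3, 'b'), add 'bb' as idx 4
Step 5: w='a' (idx 1), next='b' -> output (1, 'b'), add 'ab' as idx 5
Step 6: w='bb' (idx 4), next='a' -> output (4, 'a'), add 'bba' as idx 6


Encoded: [(0, 'a'), (1, 'a'), (0, 'b'), (3, 'b'), (1, 'b'), (4, 'a')]


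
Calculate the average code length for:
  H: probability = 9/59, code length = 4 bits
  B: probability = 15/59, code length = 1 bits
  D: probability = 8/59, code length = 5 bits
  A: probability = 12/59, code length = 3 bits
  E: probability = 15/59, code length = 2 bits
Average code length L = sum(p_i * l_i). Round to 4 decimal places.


Weighted contributions p_i * l_i:
  H: (9/59) * 4 = 36/59
  B: (15/59) * 1 = 15/59
  D: (8/59) * 5 = 40/59
  A: (12/59) * 3 = 36/59
  E: (15/59) * 2 = 30/59
Sum = (36 + 15 + 40 + 36 + 30)/59 = 157/59

L = 157/59 = 2.6610 bits/symbol


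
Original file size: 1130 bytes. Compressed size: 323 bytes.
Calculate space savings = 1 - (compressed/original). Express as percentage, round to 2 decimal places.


ratio = compressed/original = 323/1130 = 0.285841
savings = 1 - ratio = 1 - 0.285841 = 0.714159
as a percentage: 0.714159 * 100 = 71.42%

Space savings = 1 - 323/1130 = 71.42%


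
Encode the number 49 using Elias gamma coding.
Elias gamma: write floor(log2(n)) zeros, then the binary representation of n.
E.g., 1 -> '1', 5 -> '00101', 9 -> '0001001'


num_bits = floor(log2(49)) + 1 = 6
leading_zeros = num_bits - 1 = 5
binary(49) = 110001

Elias gamma(49) = '00000' + '110001' = 00000110001 (11 bits)


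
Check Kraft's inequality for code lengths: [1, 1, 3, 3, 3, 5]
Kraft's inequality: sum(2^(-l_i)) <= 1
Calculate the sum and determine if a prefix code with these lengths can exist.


Sum = 2^(-1) + 2^(-1) + 2^(-3) + 2^(-3) + 2^(-3) + 2^(-5)
    = 0.5 + 0.5 + 0.125 + 0.125 + 0.125 + 0.03125
    = 45/32 = 1.40625
Since 1.40625 > 1, Kraft's inequality is NOT satisfied.
A prefix code with these lengths CANNOT exist.

Kraft sum = 1.40625. Not satisfied.


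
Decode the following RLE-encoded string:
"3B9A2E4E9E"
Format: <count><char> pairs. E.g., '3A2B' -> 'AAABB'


Expanding each <count><char> pair:
  3B -> 'BBB'
  9A -> 'AAAAAAAAA'
  2E -> 'EE'
  4E -> 'EEEE'
  9E -> 'EEEEEEEEE'

Decoded = BBBAAAAAAAAAEEEEEEEEEEEEEEE


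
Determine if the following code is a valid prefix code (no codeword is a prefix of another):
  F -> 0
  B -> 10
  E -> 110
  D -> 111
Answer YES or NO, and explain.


Checking each pair (does one codeword prefix another?):
  F='0' vs B='10': no prefix
  F='0' vs E='110': no prefix
  F='0' vs D='111': no prefix
  B='10' vs F='0': no prefix
  B='10' vs E='110': no prefix
  B='10' vs D='111': no prefix
  E='110' vs F='0': no prefix
  E='110' vs B='10': no prefix
  E='110' vs D='111': no prefix
  D='111' vs F='0': no prefix
  D='111' vs B='10': no prefix
  D='111' vs E='110': no prefix
No violation found over all pairs.

YES -- this is a valid prefix code. No codeword is a prefix of any other codeword.


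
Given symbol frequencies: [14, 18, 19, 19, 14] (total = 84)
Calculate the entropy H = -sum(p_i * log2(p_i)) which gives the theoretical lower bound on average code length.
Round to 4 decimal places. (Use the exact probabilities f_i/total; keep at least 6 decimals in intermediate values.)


Per-symbol terms -p_i * log2(p_i) with p_i = f_i/84:
  p = 14/84 = 0.166667: log2(p) = -2.584963, -p*log2(p) = 0.430827
  p = 18/84 = 0.214286: log2(p) = -2.222392, -p*log2(p) = 0.476227
  p = 19/84 = 0.226190: log2(p) = -2.144390, -p*log2(p) = 0.485041
  p = 19/84 = 0.226190: log2(p) = -2.144390, -p*log2(p) = 0.485041
  p = 14/84 = 0.166667: log2(p) = -2.584963, -p*log2(p) = 0.430827
H = 0.430827 + 0.476227 + 0.485041 + 0.485041 + 0.430827 = 2.307963

H = 2.308 bits/symbol


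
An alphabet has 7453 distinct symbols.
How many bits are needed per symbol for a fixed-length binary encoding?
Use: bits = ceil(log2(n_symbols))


log2(7453) = 12.8636
Bracket: 2^12 = 4096 < 7453 <= 2^13 = 8192
So ceil(log2(7453)) = 13

bits = ceil(log2(7453)) = ceil(12.8636) = 13 bits


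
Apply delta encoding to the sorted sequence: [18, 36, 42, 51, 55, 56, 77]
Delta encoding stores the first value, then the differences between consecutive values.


First value: 18
Deltas:
  36 - 18 = 18
  42 - 36 = 6
  51 - 42 = 9
  55 - 51 = 4
  56 - 55 = 1
  77 - 56 = 21


Delta encoded: [18, 18, 6, 9, 4, 1, 21]


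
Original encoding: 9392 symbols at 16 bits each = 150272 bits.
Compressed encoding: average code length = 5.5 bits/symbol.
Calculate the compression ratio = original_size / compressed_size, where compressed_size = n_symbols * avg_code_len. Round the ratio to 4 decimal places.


original_size = n_symbols * orig_bits = 9392 * 16 = 150272 bits
compressed_size = n_symbols * avg_code_len = 9392 * 5.5 = 51656.0 bits
ratio = original_size / compressed_size = 150272 / 51656.0 = 2.9091

Compression ratio = 2.9091


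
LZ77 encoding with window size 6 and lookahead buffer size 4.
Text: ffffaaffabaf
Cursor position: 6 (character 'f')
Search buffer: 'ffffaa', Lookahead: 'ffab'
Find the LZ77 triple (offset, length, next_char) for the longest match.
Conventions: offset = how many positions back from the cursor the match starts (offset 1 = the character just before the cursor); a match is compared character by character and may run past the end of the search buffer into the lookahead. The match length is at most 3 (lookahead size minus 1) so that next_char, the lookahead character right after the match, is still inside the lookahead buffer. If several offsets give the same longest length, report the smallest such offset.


Try each offset into the search buffer:
  offset=1 (pos 5, char 'a'): match length 0
  offset=2 (pos 4, char 'a'): match length 0
  offset=3 (pos 3, char 'f'): match length 1
  offset=4 (pos 2, char 'f'): match length 3
  offset=5 (pos 1, char 'f'): match length 2
  offset=6 (pos 0, char 'f'): match length 2
Longest match has length 3 at offset 4.
next_char = character at position 6 + 3 = 9 -> 'b'

Best match: offset=4, length=3 (matching 'ffa' starting at position 2)
LZ77 triple: (4, 3, 'b')


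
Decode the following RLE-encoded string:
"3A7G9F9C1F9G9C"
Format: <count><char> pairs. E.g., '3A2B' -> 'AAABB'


Expanding each <count><char> pair:
  3A -> 'AAA'
  7G -> 'GGGGGGG'
  9F -> 'FFFFFFFFF'
  9C -> 'CCCCCCCCC'
  1F -> 'F'
  9G -> 'GGGGGGGGG'
  9C -> 'CCCCCCCCC'

Decoded = AAAGGGGGGGFFFFFFFFFCCCCCCCCCFGGGGGGGGGCCCCCCCCC


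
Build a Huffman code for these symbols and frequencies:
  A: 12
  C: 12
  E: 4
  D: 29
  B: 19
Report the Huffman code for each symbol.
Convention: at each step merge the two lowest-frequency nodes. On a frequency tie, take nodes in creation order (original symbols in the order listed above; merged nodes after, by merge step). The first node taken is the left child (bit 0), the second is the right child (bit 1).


Huffman tree construction:
Step 1: Merge E(4) + A(12) = 16
Step 2: Merge C(12) + (E+A)(16) = 28
Step 3: Merge B(19) + (C+(E+A))(28) = 47
Step 4: Merge D(29) + (B+(C+(E+A)))(47) = 76
Read each symbol's code off the tree from the root (left child = 0, right child = 1).

Codes:
  A: 1111 (length 4)
  C: 110 (length 3)
  E: 1110 (length 4)
  D: 0 (length 1)
  B: 10 (length 2)
Average code length: 167/76 = 2.1974 bits/symbol


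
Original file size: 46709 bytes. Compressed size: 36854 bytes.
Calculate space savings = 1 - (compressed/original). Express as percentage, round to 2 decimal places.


ratio = compressed/original = 36854/46709 = 0.789013
savings = 1 - ratio = 1 - 0.789013 = 0.210987
as a percentage: 0.210987 * 100 = 21.1%

Space savings = 1 - 36854/46709 = 21.1%


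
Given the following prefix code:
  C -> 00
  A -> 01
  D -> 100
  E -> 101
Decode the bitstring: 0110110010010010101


Decoding step by step:
Bits 01 -> A
Bits 101 -> E
Bits 100 -> D
Bits 100 -> D
Bits 100 -> D
Bits 101 -> E
Bits 01 -> A


Decoded message: AEDDDEA


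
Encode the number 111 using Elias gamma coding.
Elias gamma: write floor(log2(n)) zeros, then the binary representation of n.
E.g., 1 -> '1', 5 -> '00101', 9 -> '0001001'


num_bits = floor(log2(111)) + 1 = 7
leading_zeros = num_bits - 1 = 6
binary(111) = 1101111

Elias gamma(111) = '000000' + '1101111' = 0000001101111 (13 bits)


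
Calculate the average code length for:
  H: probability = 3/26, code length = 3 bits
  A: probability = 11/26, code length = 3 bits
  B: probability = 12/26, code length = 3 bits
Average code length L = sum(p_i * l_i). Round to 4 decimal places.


Weighted contributions p_i * l_i:
  H: (3/26) * 3 = 9/26
  A: (11/26) * 3 = 33/26
  B: (12/26) * 3 = 36/26
Sum = (9 + 33 + 36)/26 = 78/26

L = 78/26 = 3.0000 bits/symbol


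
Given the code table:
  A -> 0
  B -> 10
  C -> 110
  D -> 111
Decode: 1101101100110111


Decoding:
110 -> C
110 -> C
110 -> C
0 -> A
110 -> C
111 -> D


Result: CCCACD


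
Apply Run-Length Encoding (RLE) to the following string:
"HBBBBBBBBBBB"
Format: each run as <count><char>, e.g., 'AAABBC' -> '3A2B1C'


Scanning runs left to right:
  i=0: run of 'H' x 1 -> '1H'
  i=1: run of 'B' x 11 -> '11B'

RLE = 1H11B


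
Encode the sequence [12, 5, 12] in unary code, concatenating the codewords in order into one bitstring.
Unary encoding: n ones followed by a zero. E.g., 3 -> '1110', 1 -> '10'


Encode each number as n ones followed by a terminating 0:
  12 -> 1111111111110 (13 bits)
  5 -> 111110 (6 bits)
  12 -> 1111111111110 (13 bits)
Total length = 13 + 6 + 13 = 32 bits.

Unary([12, 5, 12]) = 11111111111101111101111111111110 (32 bits)


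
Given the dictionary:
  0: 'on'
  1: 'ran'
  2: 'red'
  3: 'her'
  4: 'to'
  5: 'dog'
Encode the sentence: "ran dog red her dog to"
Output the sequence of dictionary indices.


Look up each word in the dictionary:
  'ran' -> 1
  'dog' -> 5
  'red' -> 2
  'her' -> 3
  'dog' -> 5
  'to' -> 4

Encoded: [1, 5, 2, 3, 5, 4]


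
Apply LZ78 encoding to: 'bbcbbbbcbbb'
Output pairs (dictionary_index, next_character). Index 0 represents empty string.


LZ78 encoding steps:
Dictionary: {0: ''}
Step 1: w='' (idx 0), next='b' -> output (0, 'b'), add 'b' as idx 1
Step 2: w='b' (idx 1), next='c' -> output (1, 'c'), add 'bc' as idx 2
Step 3: w='b' (idx 1), next='b' -> output (1, 'b'), add 'bb' as idx 3
Step 4: w='bb' (idx 3), next='c' -> output (3, 'c'), add 'bbc' as idx 4
Step 5: w='bb' (idx 3), next='b' -> output (3, 'b'), add 'bbb' as idx 5


Encoded: [(0, 'b'), (1, 'c'), (1, 'b'), (3, 'c'), (3, 'b')]


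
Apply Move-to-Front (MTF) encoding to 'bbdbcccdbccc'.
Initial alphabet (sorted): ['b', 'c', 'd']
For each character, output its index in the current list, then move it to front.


MTF encoding:
'b': index 0 in ['b', 'c', 'd'] -> ['b', 'c', 'd']
'b': index 0 in ['b', 'c', 'd'] -> ['b', 'c', 'd']
'd': index 2 in ['b', 'c', 'd'] -> ['d', 'b', 'c']
'b': index 1 in ['d', 'b', 'c'] -> ['b', 'd', 'c']
'c': index 2 in ['b', 'd', 'c'] -> ['c', 'b', 'd']
'c': index 0 in ['c', 'b', 'd'] -> ['c', 'b', 'd']
'c': index 0 in ['c', 'b', 'd'] -> ['c', 'b', 'd']
'd': index 2 in ['c', 'b', 'd'] -> ['d', 'c', 'b']
'b': index 2 in ['d', 'c', 'b'] -> ['b', 'd', 'c']
'c': index 2 in ['b', 'd', 'c'] -> ['c', 'b', 'd']
'c': index 0 in ['c', 'b', 'd'] -> ['c', 'b', 'd']
'c': index 0 in ['c', 'b', 'd'] -> ['c', 'b', 'd']


Output: [0, 0, 2, 1, 2, 0, 0, 2, 2, 2, 0, 0]


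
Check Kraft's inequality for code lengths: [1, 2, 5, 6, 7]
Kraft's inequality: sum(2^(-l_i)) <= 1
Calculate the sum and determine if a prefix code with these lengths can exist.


Sum = 2^(-1) + 2^(-2) + 2^(-5) + 2^(-6) + 2^(-7)
    = 0.5 + 0.25 + 0.03125 + 0.015625 + 0.0078125
    = 103/128 = 0.8046875
Since 0.8046875 <= 1, Kraft's inequality IS satisfied.
A prefix code with these lengths CAN exist.

Kraft sum = 0.8046875. Satisfied.


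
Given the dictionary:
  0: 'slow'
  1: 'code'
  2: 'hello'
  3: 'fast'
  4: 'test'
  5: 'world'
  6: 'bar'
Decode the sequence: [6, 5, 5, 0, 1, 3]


Look up each index in the dictionary:
  6 -> 'bar'
  5 -> 'world'
  5 -> 'world'
  0 -> 'slow'
  1 -> 'code'
  3 -> 'fast'

Decoded: "bar world world slow code fast"


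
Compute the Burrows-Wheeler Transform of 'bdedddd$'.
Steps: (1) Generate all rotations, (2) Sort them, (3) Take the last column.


Rotations (sorted):
  0: $bdedddd -> last char: d
  1: bdedddd$ -> last char: $
  2: d$bdeddd -> last char: d
  3: dd$bdedd -> last char: d
  4: ddd$bded -> last char: d
  5: dddd$bde -> last char: e
  6: dedddd$b -> last char: b
  7: edddd$bd -> last char: d


BWT = d$dddebd


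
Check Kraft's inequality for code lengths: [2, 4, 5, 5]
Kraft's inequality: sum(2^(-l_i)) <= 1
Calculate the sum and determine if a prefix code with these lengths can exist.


Sum = 2^(-2) + 2^(-4) + 2^(-5) + 2^(-5)
    = 0.25 + 0.0625 + 0.03125 + 0.03125
    = 12/32 = 0.375
Since 0.375 <= 1, Kraft's inequality IS satisfied.
A prefix code with these lengths CAN exist.

Kraft sum = 0.375. Satisfied.
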